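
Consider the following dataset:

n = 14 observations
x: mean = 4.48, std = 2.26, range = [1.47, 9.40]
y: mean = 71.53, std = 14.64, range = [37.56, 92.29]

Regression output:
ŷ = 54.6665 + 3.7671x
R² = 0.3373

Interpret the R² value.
R² = 0.3373 means 33.73% of the variation in y is explained by the linear relationship with x. This indicates a moderate fit.

R² (coefficient of determination) measures the proportion of variance in y explained by the regression model.

Here R² = 0.3373:
- Explained: 33.73% of the variation in y
- Unexplained (residual): 100% − 33.73% = 66.27%
- Rule of thumb (below 0.3 weak; 0.3 to below 0.7 moderate; 0.7 and above strong) → moderate

Calculation: R² = 1 − (SS_res / SS_tot), where SS_res is the sum of squared residuals and SS_tot the total sum of squares.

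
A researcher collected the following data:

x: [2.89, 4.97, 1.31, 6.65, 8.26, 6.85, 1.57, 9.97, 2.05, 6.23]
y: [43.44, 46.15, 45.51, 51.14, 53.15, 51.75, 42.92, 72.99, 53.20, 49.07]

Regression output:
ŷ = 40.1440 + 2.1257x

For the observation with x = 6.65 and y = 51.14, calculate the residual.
Residual = -3.1399

The residual is the difference between the actual value and the predicted value:

Residual = y - ŷ

Step 1: Calculate predicted value
ŷ = 40.1440 + 2.1257 × 6.65
ŷ = 54.2799

Step 2: Calculate residual
Residual = 51.14 - 54.2799
Residual = -3.1399

Sign check: y < ŷ, so the point is below the line and the fit overestimates here.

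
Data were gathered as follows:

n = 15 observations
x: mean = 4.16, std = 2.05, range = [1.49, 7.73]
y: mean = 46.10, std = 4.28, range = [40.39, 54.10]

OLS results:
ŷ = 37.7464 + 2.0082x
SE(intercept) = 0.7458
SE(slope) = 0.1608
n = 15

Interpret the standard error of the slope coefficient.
SE(β̂₁) = 0.1608 is the estimated standard deviation of the slope estimate across repeated samples; relative to β̂₁ = 2.0082 that is 8.0%, a precise estimate.

What SE measures:
- The standard error quantifies the sampling variability of the coefficient estimate
- It is the estimated standard deviation of β̂₁ across hypothetical repeated samples of the same size
- Smaller SE → more precise estimate

Relative precision:
- SE / |β̂₁| = 0.1608 / 2.0082 = 8.0%
- Rule of thumb (under 20%: precise; 20% to under 50%: moderately precise; 50% or more: imprecise) → precise

Link to interval estimation: a confidence interval for β₁ is β̂₁ ± t* × 0.1608, so SE sets the half-width per unit of t*.

What drives SE(β̂₁): wider spread of x values → smaller SE; larger n (here n = 15) → smaller SE; more residual scatter → larger SE.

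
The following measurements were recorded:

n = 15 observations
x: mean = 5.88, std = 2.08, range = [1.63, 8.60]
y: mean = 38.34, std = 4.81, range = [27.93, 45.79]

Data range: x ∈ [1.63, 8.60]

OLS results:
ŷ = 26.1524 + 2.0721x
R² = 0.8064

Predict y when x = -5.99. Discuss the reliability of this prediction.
The equation gives ŷ = 13.7405; however x = -5.99 is 7.62 units below the observed range, so this extrapolated value should not be trusted.

Prediction calculation:
ŷ = 26.1524 + 2.0721 × (-5.99)
ŷ = 13.7405

Reliability:
- Data range: x ∈ [1.63, 8.60]
- Prediction point: x = -5.99 is 7.62 units below the observed range → this is EXTRAPOLATION, not interpolation

Why that matters here:
- There are no observations near this x to validate the fitted line there
- R² describes fit only over the sampled x values; it says nothing about behaviour beyond them
- Real relationships often flatten, saturate, or turn nonlinear at extremes

The R² = 0.8064 only validates the fit within [1.63, 8.60]; treat ŷ = 13.7405 with caution.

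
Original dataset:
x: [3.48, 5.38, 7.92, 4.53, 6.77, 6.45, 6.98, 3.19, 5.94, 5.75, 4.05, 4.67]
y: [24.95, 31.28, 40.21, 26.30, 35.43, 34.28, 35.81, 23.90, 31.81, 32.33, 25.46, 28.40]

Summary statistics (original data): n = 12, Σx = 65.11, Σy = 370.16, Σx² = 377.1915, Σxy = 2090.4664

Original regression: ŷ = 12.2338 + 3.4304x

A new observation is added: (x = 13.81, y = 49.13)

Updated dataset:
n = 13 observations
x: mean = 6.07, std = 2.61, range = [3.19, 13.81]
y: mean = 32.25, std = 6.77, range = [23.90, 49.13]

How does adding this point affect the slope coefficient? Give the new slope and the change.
Adding the point moves β₁ from 3.4304 to 2.5173, i.e. it decreases by 0.9131 (-26.6%).

x = 13.81 lies well outside the original x-range [3.19, 7.92] (x̄ ≈ 5.43), so this observation has high leverage and can move the slope substantially.

Step 1: Update the sums with the new point (n goes from 12 to 13)
Σx  = 65.11 + 13.81 = 78.92
Σy  = 370.16 + 49.13 = 419.29
Σx² = 377.1915 + 13.81² = 377.1915 + 190.7161 = 567.9076
Σxy = 2090.4664 + 13.81×49.13 = 2090.4664 + 678.4853 = 2768.9517

Step 2: Recompute the slope with b₁ = (nΣxy − ΣxΣy) / (nΣx² − (Σx)²)
Numerator   = 13×2768.9517 − 78.92×419.29 = 35996.3721 − 33090.3668 = 2906.0053
Denominator = 13×567.9076 − 78.92² = 7382.7988 − 6228.3664 = 1154.4324
b₁(new) = 2906.0053 / 1154.4324 = 2.5173

(Same formula on the original sums: (12×2090.4664 − 65.11×370.16) / (12×377.1915 − 65.11²) = 984.4792 / 286.9859 = 3.4304, matching the given fit.)

Step 3: Change in slope
Δβ₁ = 2.5173 − 3.4304 = -0.9131
Relative change = -0.9131 / 3.4304 × 100% = -26.6%
→ the slope decreases when the point is added.

Because the point sits below the extension of the original line at a high-leverage x, it tilts the fit down.
In practice: examine leverage (hᵢ) and Cook's distance rather than deleting it automatically; check such a point for data-entry or measurement error.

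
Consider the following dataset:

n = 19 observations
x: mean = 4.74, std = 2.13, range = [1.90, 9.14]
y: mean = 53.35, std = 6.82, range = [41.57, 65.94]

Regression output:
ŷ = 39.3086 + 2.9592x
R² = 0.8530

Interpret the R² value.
The model explains 85.30% of the variance in y (R² = 0.8530), leaving 14.70% unexplained; the fit is strong.

The coefficient of determination R² is the fraction of the total variation in y that the fitted line accounts for.

Here R² = 0.8530:
- Explained: 85.30% of the variation in y
- Unexplained (residual): 100% − 85.30% = 14.70%
- Rule of thumb (below 0.3 weak; 0.3 to below 0.7 moderate; 0.7 and above strong) → strong

Note: R² never decreases when predictors are added, so it should not be used alone to compare models of different size.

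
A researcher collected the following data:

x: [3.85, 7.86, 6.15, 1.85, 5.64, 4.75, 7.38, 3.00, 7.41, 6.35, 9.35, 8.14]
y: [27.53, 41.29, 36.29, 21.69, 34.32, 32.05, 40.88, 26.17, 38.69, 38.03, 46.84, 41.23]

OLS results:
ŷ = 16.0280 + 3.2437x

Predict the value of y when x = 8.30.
ŷ = 42.9507

To predict y for x = 8.30, substitute into the regression equation:

ŷ = 16.0280 + 3.2437 × 8.30
ŷ = 16.0280 + 26.9227
ŷ = 42.9507

This is the fitted mean response at that x — an individual observation would come with a wider prediction interval.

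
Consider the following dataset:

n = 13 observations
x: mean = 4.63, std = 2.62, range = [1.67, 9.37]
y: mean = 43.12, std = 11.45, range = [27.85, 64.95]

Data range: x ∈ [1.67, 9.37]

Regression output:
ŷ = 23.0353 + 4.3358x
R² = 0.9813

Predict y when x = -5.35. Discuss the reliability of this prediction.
ŷ = -0.1612 (extrapolation — x = -5.35 lies outside [1.67, 9.37], so reliability is low).

Prediction calculation:
ŷ = 23.0353 + 4.3358 × (-5.35)
ŷ = -0.1612

Reliability:
- Data range: x ∈ [1.67, 9.37]
- Prediction point: x = -5.35 is 7.02 units below the observed range → this is EXTRAPOLATION, not interpolation

Why that matters here:
- There are no observations near this x to validate the fitted line there
- The linear relationship may not hold outside the observed range
- Real relationships often flatten, saturate, or turn nonlinear at extremes

The R² = 0.9813 only validates the fit within [1.67, 9.37]; treat ŷ = -0.1612 with caution.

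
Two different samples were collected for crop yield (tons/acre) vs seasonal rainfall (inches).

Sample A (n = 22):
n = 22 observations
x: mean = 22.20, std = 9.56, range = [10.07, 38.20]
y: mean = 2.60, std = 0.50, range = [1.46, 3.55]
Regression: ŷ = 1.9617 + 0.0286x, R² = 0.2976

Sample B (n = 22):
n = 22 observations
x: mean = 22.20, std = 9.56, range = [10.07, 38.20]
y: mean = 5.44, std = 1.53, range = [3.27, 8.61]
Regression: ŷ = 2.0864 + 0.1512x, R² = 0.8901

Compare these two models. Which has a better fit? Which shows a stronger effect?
Model B has the better fit (R² = 0.8901 vs 0.2976). Model B shows the stronger effect (|β₁| = 0.1512 vs 0.0286).

Model Comparison:

Which explains more variance? (R²)
- Model A: R² = 0.2976 → 29.76% of variance in crop yield explained
- Model B: R² = 0.8901 → 89.01% of variance in crop yield explained
- 0.8901 > 0.2976 → Model B has the better fit

Which has the larger per-inch effect? (|β₁|)
- Model A: β₁ = 0.0286 → predicted crop yield rises 0.0286 tons/acre per additional inch of rainfall
- Model B: β₁ = 0.1512 → predicted crop yield rises 0.1512 tons/acre per additional inch of rainfall
- |0.0286| < |0.1512| → Model B shows the stronger marginal effect

Note: R² measures how tightly points cluster around the line; β₁ measures how steep the line is — they answer different questions.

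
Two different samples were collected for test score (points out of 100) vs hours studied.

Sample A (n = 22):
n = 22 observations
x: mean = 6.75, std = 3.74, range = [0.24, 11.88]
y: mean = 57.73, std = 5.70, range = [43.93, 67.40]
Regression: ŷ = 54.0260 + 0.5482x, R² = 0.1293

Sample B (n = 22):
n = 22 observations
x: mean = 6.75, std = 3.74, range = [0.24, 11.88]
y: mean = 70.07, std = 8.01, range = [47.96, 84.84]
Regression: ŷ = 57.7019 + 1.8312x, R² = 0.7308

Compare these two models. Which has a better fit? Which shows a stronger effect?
Model B has the better fit (R² = 0.7308 vs 0.1293). Model B shows the stronger effect (|β₁| = 1.8312 vs 0.5482).

Model Comparison:

Which explains more variance? (R²)
- Model A: R² = 0.1293 → 12.93% of variance in test score explained
- Model B: R² = 0.7308 → 73.08% of variance in test score explained
- 0.7308 > 0.1293 → Model B has the better fit

Effect size (slope magnitude):
- Model A: β₁ = 0.5482 → predicted test score rises 0.5482 points per additional hour of study time
- Model B: β₁ = 1.8312 → predicted test score rises 1.8312 points per additional hour of study time
- |0.5482| < |1.8312| → Model B shows the stronger marginal effect

Notes:
- A steeper slope doesn't make a better model if the scatter around the line is large.
- The two samples could reflect different populations, time periods, or measurement quality.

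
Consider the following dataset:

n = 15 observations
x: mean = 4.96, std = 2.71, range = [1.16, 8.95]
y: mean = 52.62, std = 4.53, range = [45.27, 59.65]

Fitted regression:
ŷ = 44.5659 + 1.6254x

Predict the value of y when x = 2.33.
ŷ = 48.3531

To predict y for x = 2.33, substitute into the regression equation:

ŷ = 44.5659 + 1.6254 × 2.33
ŷ = 44.5659 + 3.7872
ŷ = 48.3531

This is the fitted mean response at that x — an individual observation would come with a wider prediction interval.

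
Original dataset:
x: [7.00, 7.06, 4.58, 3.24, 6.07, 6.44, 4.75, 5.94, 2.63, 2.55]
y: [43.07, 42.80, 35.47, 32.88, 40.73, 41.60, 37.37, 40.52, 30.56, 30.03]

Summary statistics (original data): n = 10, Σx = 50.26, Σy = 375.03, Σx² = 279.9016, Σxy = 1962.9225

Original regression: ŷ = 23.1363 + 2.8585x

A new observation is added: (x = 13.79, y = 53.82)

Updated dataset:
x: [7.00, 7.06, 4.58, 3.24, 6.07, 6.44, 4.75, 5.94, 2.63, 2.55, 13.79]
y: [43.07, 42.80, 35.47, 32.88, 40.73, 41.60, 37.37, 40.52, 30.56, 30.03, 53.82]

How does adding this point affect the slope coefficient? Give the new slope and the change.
New slope β₁ = 2.1419 versus 2.8585 before: a change of -0.7166 (-25.1%).

The new point has HIGH LEVERAGE: x = 13.79 is far from the original mean x̄ = 50.26/10 ≈ 5.03 (original range [2.55, 7.06]).

Step 1: Update the sums with the new point (n goes from 10 to 11)
Σx  = 50.26 + 13.79 = 64.05
Σy  = 375.03 + 53.82 = 428.85
Σx² = 279.9016 + 13.79² = 279.9016 + 190.1641 = 470.0657
Σxy = 1962.9225 + 13.79×53.82 = 1962.9225 + 742.1778 = 2705.1003

Step 2: Recompute the slope with b₁ = (nΣxy − ΣxΣy) / (nΣx² − (Σx)²)
Numerator   = 11×2705.1003 − 64.05×428.85 = 29756.1033 − 27467.8425 = 2288.2608
Denominator = 11×470.0657 − 64.05² = 5170.7227 − 4102.4025 = 1068.3202
b₁(new) = 2288.2608 / 1068.3202 = 2.1419

(Same formula on the original sums: (10×1962.9225 − 50.26×375.03) / (10×279.9016 − 50.26²) = 780.2172 / 272.9484 = 2.8585, matching the given fit.)

Step 3: Change in slope
Δβ₁ = 2.1419 − 2.8585 = -0.7166
Relative change = -0.7166 / 2.8585 × 100% = -25.1%
→ the slope decreases when the point is added.

A high-leverage point only changes the slope if it is off the original line; here y = 53.82 is below the original trend, so the slope decreases.
In practice: examine leverage (hᵢ) and Cook's distance rather than deleting it automatically.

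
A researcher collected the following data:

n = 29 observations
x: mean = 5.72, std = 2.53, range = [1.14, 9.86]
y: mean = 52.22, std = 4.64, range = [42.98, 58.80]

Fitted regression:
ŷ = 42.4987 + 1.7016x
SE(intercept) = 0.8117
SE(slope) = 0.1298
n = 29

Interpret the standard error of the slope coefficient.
SE(β̂₁) = 0.1298 is the estimated standard deviation of the slope estimate across repeated samples; relative to β̂₁ = 1.7016 that is 7.6%, a precise estimate.

SE(β̂₁) = 0.1298 says: if we drew many samples of n = 29 from the same population and refit each time, the fitted slopes would scatter with a standard deviation of roughly 0.1298 around the true β₁.

Relative precision:
- SE / |β̂₁| = 0.1298 / 1.7016 = 7.6%
- Rule of thumb (under 20%: precise; 20% to under 50%: moderately precise; 50% or more: imprecise) → precise

Rough 95% range (±2 SE): 1.7016 ± 0.2596 → (1.4420, 1.9612).

What drives SE(β̂₁): larger n (here n = 29) → smaller SE; wider spread of x values → smaller SE.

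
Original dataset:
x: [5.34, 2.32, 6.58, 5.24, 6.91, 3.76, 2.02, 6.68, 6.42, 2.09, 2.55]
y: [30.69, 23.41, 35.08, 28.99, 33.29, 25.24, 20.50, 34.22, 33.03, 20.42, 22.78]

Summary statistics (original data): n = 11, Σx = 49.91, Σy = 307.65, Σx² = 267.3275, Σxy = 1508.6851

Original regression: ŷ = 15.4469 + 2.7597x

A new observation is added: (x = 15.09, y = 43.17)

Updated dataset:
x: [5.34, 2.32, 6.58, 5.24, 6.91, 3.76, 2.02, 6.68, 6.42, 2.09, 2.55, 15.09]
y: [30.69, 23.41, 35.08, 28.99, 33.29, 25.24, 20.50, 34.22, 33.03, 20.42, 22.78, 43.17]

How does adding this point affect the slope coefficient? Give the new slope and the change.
Adding the point moves β₁ from 2.7597 to 1.8177, i.e. it decreases by 0.9420 (-34.1%).

x = 15.09 lies well outside the original x-range [2.02, 6.91] (x̄ ≈ 4.54), so this observation has high leverage and can move the slope substantially.

Step 1: Update the sums with the new point (n goes from 11 to 12)
Σx  = 49.91 + 15.09 = 65.00
Σy  = 307.65 + 43.17 = 350.82
Σx² = 267.3275 + 15.09² = 267.3275 + 227.7081 = 495.0356
Σxy = 1508.6851 + 15.09×43.17 = 1508.6851 + 651.4353 = 2160.1204

Step 2: Recompute the slope with b₁ = (nΣxy − ΣxΣy) / (nΣx² − (Σx)²)
Numerator   = 12×2160.1204 − 65.00×350.82 = 25921.4448 − 22803.3000 = 3118.1448
Denominator = 12×495.0356 − 65.00² = 5940.4272 − 4225.0000 = 1715.4272
b₁(new) = 3118.1448 / 1715.4272 = 1.8177

(Same formula on the original sums: (11×1508.6851 − 49.91×307.65) / (11×267.3275 − 49.91²) = 1240.7246 / 449.5944 = 2.7597, matching the given fit.)

Step 3: Change in slope
Δβ₁ = 1.8177 − 2.7597 = -0.9420
Relative change = -0.9420 / 2.7597 × 100% = -34.1%
→ the slope decreases when the point is added.

Because the point sits below the extension of the original line at a high-leverage x, it tilts the fit down.
In practice: refit with and without it and report both if conclusions differ.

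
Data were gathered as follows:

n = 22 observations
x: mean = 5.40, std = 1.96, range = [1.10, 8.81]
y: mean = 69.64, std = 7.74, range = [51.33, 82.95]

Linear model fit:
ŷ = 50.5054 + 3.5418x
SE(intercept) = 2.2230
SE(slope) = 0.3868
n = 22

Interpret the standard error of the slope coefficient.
SE(β̂₁) = 0.3868 is the estimated standard deviation of the slope estimate across repeated samples; relative to β̂₁ = 3.5418 that is 10.9%, a precise estimate.

SE(β̂₁) = s / √Sxx, where s is the residual standard deviation and Sxx = Σ(x − x̄)². It is the yardstick for how far β̂₁ = 3.5418 could plausibly be from the true slope.

Relative precision:
- SE / |β̂₁| = 0.3868 / 3.5418 = 10.9%
- Rule of thumb (under 20%: precise; 20% to under 50%: moderately precise; 50% or more: imprecise) → precise

Rough 95% range (±2 SE): 3.5418 ± 0.7736 → (2.7682, 4.3154).

What drives SE(β̂₁): wider spread of x values → smaller SE; more residual scatter → larger SE; larger n (here n = 22) → smaller SE.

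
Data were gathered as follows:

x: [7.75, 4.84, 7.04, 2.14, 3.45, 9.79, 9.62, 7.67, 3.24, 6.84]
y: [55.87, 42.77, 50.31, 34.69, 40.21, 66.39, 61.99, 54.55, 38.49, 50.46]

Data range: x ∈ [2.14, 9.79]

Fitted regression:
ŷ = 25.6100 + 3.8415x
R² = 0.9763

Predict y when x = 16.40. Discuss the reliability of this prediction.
The equation gives ŷ = 88.6106; however x = 16.40 is 6.61 units above the observed range, so this extrapolated value should not be trusted.

Prediction calculation:
ŷ = 25.6100 + 3.8415 × 16.40
ŷ = 88.6106

Reliability:
- Data range: x ∈ [2.14, 9.79]
- Prediction point: x = 16.40 is 6.61 units above the observed range → this is EXTRAPOLATION, not interpolation

Why that matters here:
- The standard error of prediction grows with (x − x̄)², and x = 16.40 is far from x̄ = 6.24
- The linear relationship may not hold outside the observed range

Report the number if required, but flag clearly that it is an extrapolation.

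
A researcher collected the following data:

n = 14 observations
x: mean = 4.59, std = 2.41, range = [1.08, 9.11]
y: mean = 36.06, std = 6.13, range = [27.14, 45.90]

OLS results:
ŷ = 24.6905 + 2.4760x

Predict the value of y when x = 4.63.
ŷ = 36.1544

x = 4.63 lies inside the observed range [1.08, 9.11], so the fitted equation applies directly:

ŷ = 24.6905 + 2.4760 × 4.63
ŷ = 24.6905 + 11.4639
ŷ = 36.1544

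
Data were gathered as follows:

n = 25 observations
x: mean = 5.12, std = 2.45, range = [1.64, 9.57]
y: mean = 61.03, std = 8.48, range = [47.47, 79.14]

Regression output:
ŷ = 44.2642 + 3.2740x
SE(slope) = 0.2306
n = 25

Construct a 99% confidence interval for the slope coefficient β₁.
The 99% CI for β₁ is (2.6266, 3.9214)

Confidence interval for the slope:

The 99% CI for β₁ is: β̂₁ ± t*(α/2, n-2) × SE(β̂₁)

Step 1: Find critical t-value
- Confidence level = 0.99
- Degrees of freedom = n - 2 = 25 - 2 = 23
- t*(α/2, 23) = 2.8073

Step 2: Calculate margin of error
Margin = 2.8073 × 0.2306 = 0.6474

Step 3: Construct interval
CI = 3.2740 ± 0.6474
CI = (2.6266, 3.9214)

Interpretation: intervals built this way capture the true β₁ in 99% of repeated samples; here the plausible range for the per-unit effect of x on y is 2.6266 to 3.9214.
Since 0 is outside the interval, a two-sided test at α = 0.01 would reject H₀: β₁ = 0.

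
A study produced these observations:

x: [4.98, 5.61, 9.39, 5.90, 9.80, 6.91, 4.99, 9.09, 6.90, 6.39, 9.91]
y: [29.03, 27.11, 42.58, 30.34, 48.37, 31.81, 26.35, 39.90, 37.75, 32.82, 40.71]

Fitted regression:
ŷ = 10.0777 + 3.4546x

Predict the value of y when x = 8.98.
ŷ = 41.1000

To predict y for x = 8.98, substitute into the regression equation:

ŷ = 10.0777 + 3.4546 × 8.98
ŷ = 10.0777 + 31.0223
ŷ = 41.1000

This is a point prediction; actual observations scatter around it by roughly the residual standard deviation.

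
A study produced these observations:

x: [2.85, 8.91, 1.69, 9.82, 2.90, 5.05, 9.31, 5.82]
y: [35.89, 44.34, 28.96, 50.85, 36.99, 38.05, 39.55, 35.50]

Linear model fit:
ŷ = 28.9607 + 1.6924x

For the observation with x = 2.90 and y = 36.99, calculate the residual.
Residual = 3.1213

The residual is the difference between the actual value and the predicted value:

Residual = y - ŷ

Step 1: Calculate predicted value
ŷ = 28.9607 + 1.6924 × 2.90
ŷ = 33.8687

Step 2: Calculate residual
Residual = 36.99 - 33.8687
Residual = 3.1213

Interpretation: the model underestimates the actual value by 3.1213 at this point (positive residual → observation lies above the fitted line).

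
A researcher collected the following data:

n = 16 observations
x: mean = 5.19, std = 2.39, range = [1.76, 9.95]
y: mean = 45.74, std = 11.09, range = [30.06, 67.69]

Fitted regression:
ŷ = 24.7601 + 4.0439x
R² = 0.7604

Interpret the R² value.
The model explains 76.04% of the variance in y (R² = 0.7604), leaving 23.96% unexplained; the fit is strong.

The coefficient of determination R² is the fraction of the total variation in y that the fitted line accounts for.

Here R² = 0.7604:
- Explained: 76.04% of the variation in y
- Unexplained (residual): 100% − 76.04% = 23.96%
- Rule of thumb (below 0.3 weak; 0.3 to below 0.7 moderate; 0.7 and above strong) → strong

Note: R² says nothing about causation, and a high R² does not by itself mean the linear form is appropriate — check the residuals.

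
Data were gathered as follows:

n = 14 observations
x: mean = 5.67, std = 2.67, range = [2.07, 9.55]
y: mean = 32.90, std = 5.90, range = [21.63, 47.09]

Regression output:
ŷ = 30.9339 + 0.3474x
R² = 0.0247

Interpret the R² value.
About 2.47% of the variability in y is accounted for by the regression on x (R² = 0.0247) — a weak linear fit.

R² = 1 − SS_res/SS_tot compares the residual scatter to the total scatter of y about its mean.

Here R² = 0.0247:
- Explained: 2.47% of the variation in y
- Unexplained (residual): 100% − 2.47% = 97.53%
- Rule of thumb (below 0.3 weak; 0.3 to below 0.7 moderate; 0.7 and above strong) → weak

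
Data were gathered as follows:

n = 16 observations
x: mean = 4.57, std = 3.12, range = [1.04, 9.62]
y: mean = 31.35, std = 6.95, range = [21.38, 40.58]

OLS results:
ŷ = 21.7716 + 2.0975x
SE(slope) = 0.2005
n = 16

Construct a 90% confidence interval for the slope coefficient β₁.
The 90% CI for β₁ is (1.7444, 2.4506)

Confidence interval for the slope:

The 90% CI for β₁ is: β̂₁ ± t*(α/2, n-2) × SE(β̂₁)

Step 1: Find critical t-value
- Confidence level = 0.9
- Degrees of freedom = n - 2 = 16 - 2 = 14
- t*(α/2, 14) = 1.7613

Step 2: Calculate margin of error
Margin = 1.7613 × 0.2005 = 0.3531

Step 3: Construct interval
CI = 2.0975 ± 0.3531
CI = (1.7444, 2.4506)

Interpretation: each one-unit increase in x is associated with a change in mean y of between 1.7444 and 2.4506, with 90% confidence.
Both endpoints are positive, so the data support a genuinely positive slope at this confidence level.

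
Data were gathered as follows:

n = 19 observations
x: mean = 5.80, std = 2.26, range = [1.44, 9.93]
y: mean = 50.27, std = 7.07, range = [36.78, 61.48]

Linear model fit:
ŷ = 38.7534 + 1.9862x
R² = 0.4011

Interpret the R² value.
The model explains 40.11% of the variance in y (R² = 0.4011), leaving 59.89% unexplained; the fit is moderate.

R² (coefficient of determination) measures the proportion of variance in y explained by the regression model.

Here R² = 0.4011:
- Explained: 40.11% of the variation in y
- Unexplained (residual): 100% − 40.11% = 59.89%
- Rule of thumb (below 0.3 weak; 0.3 to below 0.7 moderate; 0.7 and above strong) → moderate

Note: R² never decreases when predictors are added, so it should not be used alone to compare models of different size.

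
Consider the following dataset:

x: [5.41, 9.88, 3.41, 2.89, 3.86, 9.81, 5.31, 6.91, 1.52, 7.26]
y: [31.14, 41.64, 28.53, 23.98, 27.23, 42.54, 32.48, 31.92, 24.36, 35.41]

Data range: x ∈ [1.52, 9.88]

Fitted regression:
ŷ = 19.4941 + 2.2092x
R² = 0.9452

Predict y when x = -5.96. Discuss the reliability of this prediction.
ŷ = 6.3273 (extrapolation — x = -5.96 lies outside [1.52, 9.88], so reliability is low).

Prediction calculation:
ŷ = 19.4941 + 2.2092 × (-5.96)
ŷ = 6.3273

Reliability:
- Data range: x ∈ [1.52, 9.88]
- Prediction point: x = -5.96 is 7.48 units below the observed range → this is EXTRAPOLATION, not interpolation

Why that matters here:
- R² describes fit only over the sampled x values; it says nothing about behaviour beyond them
- Real relationships often flatten, saturate, or turn nonlinear at extremes
- The standard error of prediction grows with (x − x̄)², and x = -5.96 is far from x̄ = 5.63

The R² = 0.9452 only validates the fit within [1.52, 9.88]; treat ŷ = 6.3273 with caution.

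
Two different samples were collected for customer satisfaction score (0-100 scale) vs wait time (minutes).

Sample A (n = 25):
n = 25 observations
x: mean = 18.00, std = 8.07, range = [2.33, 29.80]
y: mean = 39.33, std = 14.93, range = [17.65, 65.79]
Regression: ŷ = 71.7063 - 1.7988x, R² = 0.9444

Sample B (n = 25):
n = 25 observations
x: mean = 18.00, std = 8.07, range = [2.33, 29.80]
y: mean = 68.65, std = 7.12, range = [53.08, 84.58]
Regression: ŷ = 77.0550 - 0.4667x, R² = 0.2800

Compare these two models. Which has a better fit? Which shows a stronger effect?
Model A has the better fit (R² = 0.9444 vs 0.2800). Model A shows the stronger effect (|β₁| = 1.7988 vs 0.4667).

Model Comparison:

Fit — compare R²:
- Model A: R² = 0.9444 → 94.44% of variance in satisfaction score explained
- Model B: R² = 0.2800 → 28.00% of variance in satisfaction score explained
- 0.9444 > 0.2800 → Model A has the better fit

Strength of effect — compare |β₁|:
- Model A: β₁ = -1.7988 → predicted satisfaction score falls 1.7988 points per additional minute of wait time
- Model B: β₁ = -0.4667 → predicted satisfaction score falls 0.4667 points per additional minute of wait time
- |-1.7988| > |-0.4667| → Model A shows the stronger marginal effect

Notes:
- A better fit (higher R²) doesn't necessarily mean a more important relationship.
- R² measures how tightly points cluster around the line; β₁ measures how steep the line is — they answer different questions.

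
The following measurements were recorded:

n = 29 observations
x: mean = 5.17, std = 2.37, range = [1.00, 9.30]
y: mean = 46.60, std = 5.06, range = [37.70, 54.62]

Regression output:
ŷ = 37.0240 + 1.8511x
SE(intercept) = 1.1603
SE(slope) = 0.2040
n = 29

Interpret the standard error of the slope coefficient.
The slope 1.8511 is pinned down to within about ±0.2040 (one SE) by these data — relative uncertainty 11.0%, i.e. precise.

What SE measures:
- The standard error quantifies the sampling variability of the coefficient estimate
- It is the estimated standard deviation of β̂₁ across hypothetical repeated samples of the same size
- Smaller SE → more precise estimate

Relative precision:
- SE / |β̂₁| = 0.2040 / 1.8511 = 11.0%
- Rule of thumb (under 20%: precise; 20% to under 50%: moderately precise; 50% or more: imprecise) → precise

Rough 95% range (±2 SE): 1.8511 ± 0.4080 → (1.4431, 2.2591).

What drives SE(β̂₁): larger n (here n = 29) → smaller SE.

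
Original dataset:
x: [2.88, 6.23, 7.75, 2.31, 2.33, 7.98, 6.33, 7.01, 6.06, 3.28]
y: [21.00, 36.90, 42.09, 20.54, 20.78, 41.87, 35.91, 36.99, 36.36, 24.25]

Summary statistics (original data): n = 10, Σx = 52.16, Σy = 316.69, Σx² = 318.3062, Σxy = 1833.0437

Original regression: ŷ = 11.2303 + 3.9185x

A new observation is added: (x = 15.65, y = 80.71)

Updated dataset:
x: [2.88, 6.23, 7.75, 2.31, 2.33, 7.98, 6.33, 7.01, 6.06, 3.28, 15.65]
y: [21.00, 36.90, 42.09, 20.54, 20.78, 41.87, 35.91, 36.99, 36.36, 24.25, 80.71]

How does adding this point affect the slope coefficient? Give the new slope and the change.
The slope changes from 3.9185 to 4.4512 (change of +0.5327, or +13.6%).

The new point has HIGH LEVERAGE: x = 15.65 is far from the original mean x̄ = 52.16/10 ≈ 5.22 (original range [2.31, 7.98]).

Step 1: Update the sums with the new point (n goes from 10 to 11)
Σx  = 52.16 + 15.65 = 67.81
Σy  = 316.69 + 80.71 = 397.40
Σx² = 318.3062 + 15.65² = 318.3062 + 244.9225 = 563.2287
Σxy = 1833.0437 + 15.65×80.71 = 1833.0437 + 1263.1115 = 3096.1552

Step 2: Recompute the slope with b₁ = (nΣxy − ΣxΣy) / (nΣx² − (Σx)²)
Numerator   = 11×3096.1552 − 67.81×397.40 = 34057.7072 − 26947.6940 = 7110.0132
Denominator = 11×563.2287 − 67.81² = 6195.5157 − 4598.1961 = 1597.3196
b₁(new) = 7110.0132 / 1597.3196 = 4.4512

(Same formula on the original sums: (10×1833.0437 − 52.16×316.69) / (10×318.3062 − 52.16²) = 1811.8866 / 462.3964 = 3.9185, matching the given fit.)

Step 3: Change in slope
Δβ₁ = 4.4512 − 3.9185 = +0.5327
Relative change = +0.5327 / 3.9185 × 100% = +13.6%
→ the slope increases when the point is added.

A high-leverage point only changes the slope if it is off the original line; here y = 80.71 is above the original trend, so the slope increases.
In practice: investigate whether it comes from the same population as the rest of the sample.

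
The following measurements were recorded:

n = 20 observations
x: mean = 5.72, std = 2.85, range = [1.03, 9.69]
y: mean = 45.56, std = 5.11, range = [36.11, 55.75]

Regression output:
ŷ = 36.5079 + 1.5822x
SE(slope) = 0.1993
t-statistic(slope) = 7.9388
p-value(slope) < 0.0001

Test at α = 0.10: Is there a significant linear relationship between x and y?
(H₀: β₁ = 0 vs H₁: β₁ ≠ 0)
Since p-value < 0.0001 < α = 0.10, reject H₀ — the slope is significantly different from 0.

Hypothesis test for the slope coefficient:

H₀: β₁ = 0 (no linear relationship)
H₁: β₁ ≠ 0 (linear relationship exists)

Test statistic: t = β̂₁ / SE(β̂₁) = 1.5822 / 0.1993 = 7.9388

The p-value (<0.0001) is the probability, under H₀, of a t-statistic at least as extreme as |t| = 7.9388 (two-sided, df = n − 2 = 18).

Decision rule: reject H₀ if p-value < α.
p-value < 0.0001 < α = 0.10 → reject H₀.

At α = 0.10 the data do provide convincing evidence of a nonzero slope.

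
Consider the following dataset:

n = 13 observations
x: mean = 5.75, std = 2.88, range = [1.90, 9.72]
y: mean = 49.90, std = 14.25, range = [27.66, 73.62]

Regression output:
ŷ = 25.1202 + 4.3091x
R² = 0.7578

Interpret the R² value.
R² = 0.7578 means 75.78% of the variation in y is explained by the linear relationship with x. This indicates a strong fit.

R² (coefficient of determination) measures the proportion of variance in y explained by the regression model.

Here R² = 0.7578:
- Explained: 75.78% of the variation in y
- Unexplained (residual): 100% − 75.78% = 24.22%
- Rule of thumb (below 0.3 weak; 0.3 to below 0.7 moderate; 0.7 and above strong) → strong

Calculation: R² = 1 − (SS_res / SS_tot), where SS_res is the sum of squared residuals and SS_tot the total sum of squares.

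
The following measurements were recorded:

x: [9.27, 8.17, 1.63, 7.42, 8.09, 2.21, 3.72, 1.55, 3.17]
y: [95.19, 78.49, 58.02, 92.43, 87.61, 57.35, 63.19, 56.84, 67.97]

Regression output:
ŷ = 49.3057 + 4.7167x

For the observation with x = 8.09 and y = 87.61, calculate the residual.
Residual = 0.1462

The residual is the difference between the actual value and the predicted value:

Residual = y - ŷ

Step 1: Calculate predicted value
ŷ = 49.3057 + 4.7167 × 8.09
ŷ = 87.4638

Step 2: Calculate residual
Residual = 87.61 - 87.4638
Residual = 0.1462

Interpretation: the model underestimates the actual value by 0.1462 at this point (positive residual → observation lies above the fitted line).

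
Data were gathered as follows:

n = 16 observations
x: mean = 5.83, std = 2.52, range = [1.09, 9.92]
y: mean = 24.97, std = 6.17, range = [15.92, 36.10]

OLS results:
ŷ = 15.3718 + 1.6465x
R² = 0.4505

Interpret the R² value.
About 45.05% of the variability in y is accounted for by the regression on x (R² = 0.4505) — a moderate linear fit.

R² = 1 − SS_res/SS_tot compares the residual scatter to the total scatter of y about its mean.

Here R² = 0.4505:
- Explained: 45.05% of the variation in y
- Unexplained (residual): 100% − 45.05% = 54.95%
- Rule of thumb (below 0.3 weak; 0.3 to below 0.7 moderate; 0.7 and above strong) → moderate

Note: R² says nothing about causation, and a high R² does not by itself mean the linear form is appropriate — check the residuals.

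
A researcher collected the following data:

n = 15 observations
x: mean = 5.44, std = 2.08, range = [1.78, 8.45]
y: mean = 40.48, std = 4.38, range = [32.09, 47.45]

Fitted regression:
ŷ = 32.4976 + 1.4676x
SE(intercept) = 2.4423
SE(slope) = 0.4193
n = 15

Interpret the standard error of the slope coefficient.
SE(β̂₁) = 0.4193 is the estimated standard deviation of the slope estimate across repeated samples; relative to β̂₁ = 1.4676 that is 28.6%, a moderately precise estimate.

SE(β̂₁) = s / √Sxx, where s is the residual standard deviation and Sxx = Σ(x − x̄)². It is the yardstick for how far β̂₁ = 1.4676 could plausibly be from the true slope.

Relative precision:
- SE / |β̂₁| = 0.4193 / 1.4676 = 28.6%
- Rule of thumb (under 20%: precise; 20% to under 50%: moderately precise; 50% or more: imprecise) → moderately precise

Link to interval estimation: a confidence interval for β₁ is β̂₁ ± t* × 0.4193, so SE sets the half-width per unit of t*.

What drives SE(β̂₁): larger n (here n = 15) → smaller SE; wider spread of x values → smaller SE.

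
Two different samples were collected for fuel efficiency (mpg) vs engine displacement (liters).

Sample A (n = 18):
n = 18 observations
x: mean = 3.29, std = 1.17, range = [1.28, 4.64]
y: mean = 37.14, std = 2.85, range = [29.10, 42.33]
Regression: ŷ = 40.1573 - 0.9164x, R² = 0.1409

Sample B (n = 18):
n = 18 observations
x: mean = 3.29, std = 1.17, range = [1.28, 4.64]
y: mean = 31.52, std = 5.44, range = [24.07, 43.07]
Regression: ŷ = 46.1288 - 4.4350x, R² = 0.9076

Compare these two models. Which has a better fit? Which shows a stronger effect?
Model B has the better fit (R² = 0.9076 vs 0.1409). Model B shows the stronger effect (|β₁| = 4.4350 vs 0.9164).

Model Comparison:

Fit — compare R²:
- Model A: R² = 0.1409 → 14.09% of variance in fuel efficiency explained
- Model B: R² = 0.9076 → 90.76% of variance in fuel efficiency explained
- 0.9076 > 0.1409 → Model B has the better fit

Which has the larger per-liter effect? (|β₁|)
- Model A: β₁ = -0.9164 → predicted fuel efficiency falls 0.9164 mpg per additional liter of engine displacement
- Model B: β₁ = -4.4350 → predicted fuel efficiency falls 4.4350 mpg per additional liter of engine displacement
- |-0.9164| < |-4.4350| → Model B shows the stronger marginal effect

Note: A steeper slope doesn't make a better model if the scatter around the line is large.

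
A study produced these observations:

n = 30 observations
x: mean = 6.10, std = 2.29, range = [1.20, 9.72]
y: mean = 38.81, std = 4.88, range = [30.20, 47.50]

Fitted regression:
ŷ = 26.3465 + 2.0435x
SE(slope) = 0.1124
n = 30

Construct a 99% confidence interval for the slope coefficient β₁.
The 99% CI for β₁ is (1.7329, 2.3541)

Confidence interval for the slope:

The 99% CI for β₁ is: β̂₁ ± t*(α/2, n-2) × SE(β̂₁)

Step 1: Find critical t-value
- Confidence level = 0.99
- Degrees of freedom = n - 2 = 30 - 2 = 28
- t*(α/2, 28) = 2.7633

Step 2: Calculate margin of error
Margin = 2.7633 × 0.1124 = 0.3106

Step 3: Construct interval
CI = 2.0435 ± 0.3106
CI = (1.7329, 2.3541)

Interpretation: intervals built this way capture the true β₁ in 99% of repeated samples; here the plausible range for the per-unit effect of x on y is 1.7329 to 2.3541.
Since 0 is outside the interval, a two-sided test at α = 0.01 would reject H₀: β₁ = 0.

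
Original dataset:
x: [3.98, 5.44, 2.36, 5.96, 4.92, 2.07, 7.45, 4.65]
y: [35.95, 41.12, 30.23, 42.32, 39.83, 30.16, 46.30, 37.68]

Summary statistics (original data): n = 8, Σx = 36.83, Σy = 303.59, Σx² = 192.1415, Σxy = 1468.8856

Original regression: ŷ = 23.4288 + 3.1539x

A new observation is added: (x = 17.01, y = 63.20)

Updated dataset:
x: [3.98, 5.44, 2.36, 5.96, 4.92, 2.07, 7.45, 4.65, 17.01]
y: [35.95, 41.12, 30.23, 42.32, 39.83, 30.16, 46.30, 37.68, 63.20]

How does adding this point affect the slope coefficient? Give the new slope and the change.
Adding the point moves β₁ from 3.1539 to 2.1939, i.e. it decreases by 0.9600 (-30.4%).

x = 17.01 lies well outside the original x-range [2.07, 7.45] (x̄ ≈ 4.60), so this observation has high leverage and can move the slope substantially.

Step 1: Update the sums with the new point (n goes from 8 to 9)
Σx  = 36.83 + 17.01 = 53.84
Σy  = 303.59 + 63.20 = 366.79
Σx² = 192.1415 + 17.01² = 192.1415 + 289.3401 = 481.4816
Σxy = 1468.8856 + 17.01×63.20 = 1468.8856 + 1075.0320 = 2543.9176

Step 2: Recompute the slope with b₁ = (nΣxy − ΣxΣy) / (nΣx² − (Σx)²)
Numerator   = 9×2543.9176 − 53.84×366.79 = 22895.2584 − 19747.9736 = 3147.2848
Denominator = 9×481.4816 − 53.84² = 4333.3344 − 2898.7456 = 1434.5888
b₁(new) = 3147.2848 / 1434.5888 = 2.1939

(Same formula on the original sums: (8×1468.8856 − 36.83×303.59) / (8×192.1415 − 36.83²) = 569.8651 / 180.6831 = 3.1539, matching the given fit.)

Step 3: Change in slope
Δβ₁ = 2.1939 − 3.1539 = -0.9600
Relative change = -0.9600 / 3.1539 × 100% = -30.4%
→ the slope decreases when the point is added.

A high-leverage point only changes the slope if it is off the original line; here y = 63.20 is below the original trend, so the slope decreases.
In practice: refit with and without it and report both if conclusions differ; investigate whether it comes from the same population as the rest of the sample.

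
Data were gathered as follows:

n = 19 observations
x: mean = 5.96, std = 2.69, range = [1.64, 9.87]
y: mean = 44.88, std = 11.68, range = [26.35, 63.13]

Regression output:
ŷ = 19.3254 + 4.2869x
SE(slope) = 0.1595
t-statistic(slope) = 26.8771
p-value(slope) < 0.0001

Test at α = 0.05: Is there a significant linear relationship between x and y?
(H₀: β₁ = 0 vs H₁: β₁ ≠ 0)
Reject H₀: p-value < 0.0001 < α = 0.05. The linear relationship is significant at the 5% level.

Hypothesis test for the slope coefficient:

H₀: β₁ = 0 (no linear relationship)
H₁: β₁ ≠ 0 (linear relationship exists)

Test statistic: t = β̂₁ / SE(β̂₁) = 4.2869 / 0.1595 = 26.8771

p < 0.0001: how often a slope estimate this far from 0 (in SE units) would arise by chance if β₁ were truly 0.

Decision rule: reject H₀ if p-value < α.
p-value < 0.0001 < α = 0.05 → reject H₀.

Conclusion: the linear association between x and y is significant at the 5% level.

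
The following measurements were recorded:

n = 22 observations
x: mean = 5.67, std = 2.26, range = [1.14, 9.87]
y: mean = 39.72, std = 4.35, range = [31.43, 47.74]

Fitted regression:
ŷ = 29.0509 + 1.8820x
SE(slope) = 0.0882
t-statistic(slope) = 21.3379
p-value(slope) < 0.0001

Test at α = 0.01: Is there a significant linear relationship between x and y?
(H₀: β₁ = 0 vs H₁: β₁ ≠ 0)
p-value < 0.0001 < α = 0.01, so we reject H₀. The relationship is significant.

Hypothesis test for the slope coefficient:

H₀: β₁ = 0 (no linear relationship)
H₁: β₁ ≠ 0 (linear relationship exists)

Test statistic: t = β̂₁ / SE(β̂₁) = 1.8820 / 0.0882 = 21.3379

The p-value (<0.0001) is the probability, under H₀, of a t-statistic at least as extreme as |t| = 21.3379 (two-sided, df = n − 2 = 20).

Decision rule: reject H₀ if p-value < α.
p-value < 0.0001 < α = 0.01 → reject H₀.

Conclusion: the linear association between x and y is significant at the 1% level.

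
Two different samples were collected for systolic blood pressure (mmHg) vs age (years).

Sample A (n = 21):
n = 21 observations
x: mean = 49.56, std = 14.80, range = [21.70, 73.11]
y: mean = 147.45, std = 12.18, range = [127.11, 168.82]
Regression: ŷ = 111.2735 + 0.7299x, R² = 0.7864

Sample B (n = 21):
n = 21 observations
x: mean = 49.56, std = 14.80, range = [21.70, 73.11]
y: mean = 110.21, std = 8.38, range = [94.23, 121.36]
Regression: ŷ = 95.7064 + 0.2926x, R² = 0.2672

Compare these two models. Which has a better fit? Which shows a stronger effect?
Model A has the better fit (R² = 0.7864 vs 0.2672). Model A shows the stronger effect (|β₁| = 0.7299 vs 0.2926).

Model Comparison:

Fit — compare R²:
- Model A: R² = 0.7864 → 78.64% of variance in blood pressure explained
- Model B: R² = 0.2672 → 26.72% of variance in blood pressure explained
- 0.7864 > 0.2672 → Model A has the better fit

Which has the larger per-year effect? (|β₁|)
- Model A: β₁ = 0.7299 → predicted blood pressure rises 0.7299 mmHg per additional year of age
- Model B: β₁ = 0.2926 → predicted blood pressure rises 0.2926 mmHg per additional year of age
- |0.7299| > |0.2926| → Model A shows the stronger marginal effect

Notes:
- The two samples could reflect different populations, time periods, or measurement quality.
- R² measures how tightly points cluster around the line; β₁ measures how steep the line is — they answer different questions.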